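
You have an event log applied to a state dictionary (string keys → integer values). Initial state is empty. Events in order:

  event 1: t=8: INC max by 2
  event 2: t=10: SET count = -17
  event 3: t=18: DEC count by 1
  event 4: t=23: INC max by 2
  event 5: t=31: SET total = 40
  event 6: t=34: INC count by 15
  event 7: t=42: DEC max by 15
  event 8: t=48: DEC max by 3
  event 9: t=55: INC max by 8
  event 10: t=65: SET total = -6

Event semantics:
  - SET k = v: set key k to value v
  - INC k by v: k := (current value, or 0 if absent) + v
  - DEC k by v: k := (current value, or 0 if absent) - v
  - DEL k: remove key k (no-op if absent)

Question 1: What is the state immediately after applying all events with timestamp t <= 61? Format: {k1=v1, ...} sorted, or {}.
Answer: {count=-3, max=-6, total=40}

Derivation:
Apply events with t <= 61 (9 events):
  after event 1 (t=8: INC max by 2): {max=2}
  after event 2 (t=10: SET count = -17): {count=-17, max=2}
  after event 3 (t=18: DEC count by 1): {count=-18, max=2}
  after event 4 (t=23: INC max by 2): {count=-18, max=4}
  after event 5 (t=31: SET total = 40): {count=-18, max=4, total=40}
  after event 6 (t=34: INC count by 15): {count=-3, max=4, total=40}
  after event 7 (t=42: DEC max by 15): {count=-3, max=-11, total=40}
  after event 8 (t=48: DEC max by 3): {count=-3, max=-14, total=40}
  after event 9 (t=55: INC max by 8): {count=-3, max=-6, total=40}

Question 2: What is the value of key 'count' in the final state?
Answer: -3

Derivation:
Track key 'count' through all 10 events:
  event 1 (t=8: INC max by 2): count unchanged
  event 2 (t=10: SET count = -17): count (absent) -> -17
  event 3 (t=18: DEC count by 1): count -17 -> -18
  event 4 (t=23: INC max by 2): count unchanged
  event 5 (t=31: SET total = 40): count unchanged
  event 6 (t=34: INC count by 15): count -18 -> -3
  event 7 (t=42: DEC max by 15): count unchanged
  event 8 (t=48: DEC max by 3): count unchanged
  event 9 (t=55: INC max by 8): count unchanged
  event 10 (t=65: SET total = -6): count unchanged
Final: count = -3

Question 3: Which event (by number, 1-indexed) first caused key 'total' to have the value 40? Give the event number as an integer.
Looking for first event where total becomes 40:
  event 5: total (absent) -> 40  <-- first match

Answer: 5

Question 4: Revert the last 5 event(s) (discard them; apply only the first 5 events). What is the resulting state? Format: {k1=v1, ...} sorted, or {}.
Answer: {count=-18, max=4, total=40}

Derivation:
Keep first 5 events (discard last 5):
  after event 1 (t=8: INC max by 2): {max=2}
  after event 2 (t=10: SET count = -17): {count=-17, max=2}
  after event 3 (t=18: DEC count by 1): {count=-18, max=2}
  after event 4 (t=23: INC max by 2): {count=-18, max=4}
  after event 5 (t=31: SET total = 40): {count=-18, max=4, total=40}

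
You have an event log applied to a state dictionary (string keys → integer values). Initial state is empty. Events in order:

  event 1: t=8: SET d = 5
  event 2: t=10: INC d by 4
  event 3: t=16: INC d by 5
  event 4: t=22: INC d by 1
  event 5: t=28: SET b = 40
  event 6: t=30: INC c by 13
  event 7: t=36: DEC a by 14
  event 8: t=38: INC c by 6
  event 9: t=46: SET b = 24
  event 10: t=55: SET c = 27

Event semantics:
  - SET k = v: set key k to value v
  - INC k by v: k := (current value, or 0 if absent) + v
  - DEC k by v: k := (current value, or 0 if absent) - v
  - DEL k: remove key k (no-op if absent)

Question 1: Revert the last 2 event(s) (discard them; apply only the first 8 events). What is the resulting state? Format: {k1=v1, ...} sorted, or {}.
Answer: {a=-14, b=40, c=19, d=15}

Derivation:
Keep first 8 events (discard last 2):
  after event 1 (t=8: SET d = 5): {d=5}
  after event 2 (t=10: INC d by 4): {d=9}
  after event 3 (t=16: INC d by 5): {d=14}
  after event 4 (t=22: INC d by 1): {d=15}
  after event 5 (t=28: SET b = 40): {b=40, d=15}
  after event 6 (t=30: INC c by 13): {b=40, c=13, d=15}
  after event 7 (t=36: DEC a by 14): {a=-14, b=40, c=13, d=15}
  after event 8 (t=38: INC c by 6): {a=-14, b=40, c=19, d=15}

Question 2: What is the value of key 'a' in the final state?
Track key 'a' through all 10 events:
  event 1 (t=8: SET d = 5): a unchanged
  event 2 (t=10: INC d by 4): a unchanged
  event 3 (t=16: INC d by 5): a unchanged
  event 4 (t=22: INC d by 1): a unchanged
  event 5 (t=28: SET b = 40): a unchanged
  event 6 (t=30: INC c by 13): a unchanged
  event 7 (t=36: DEC a by 14): a (absent) -> -14
  event 8 (t=38: INC c by 6): a unchanged
  event 9 (t=46: SET b = 24): a unchanged
  event 10 (t=55: SET c = 27): a unchanged
Final: a = -14

Answer: -14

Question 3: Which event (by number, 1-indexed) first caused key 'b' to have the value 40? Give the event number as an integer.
Answer: 5

Derivation:
Looking for first event where b becomes 40:
  event 5: b (absent) -> 40  <-- first match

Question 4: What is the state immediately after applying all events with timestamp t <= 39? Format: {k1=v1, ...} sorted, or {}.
Answer: {a=-14, b=40, c=19, d=15}

Derivation:
Apply events with t <= 39 (8 events):
  after event 1 (t=8: SET d = 5): {d=5}
  after event 2 (t=10: INC d by 4): {d=9}
  after event 3 (t=16: INC d by 5): {d=14}
  after event 4 (t=22: INC d by 1): {d=15}
  after event 5 (t=28: SET b = 40): {b=40, d=15}
  after event 6 (t=30: INC c by 13): {b=40, c=13, d=15}
  after event 7 (t=36: DEC a by 14): {a=-14, b=40, c=13, d=15}
  after event 8 (t=38: INC c by 6): {a=-14, b=40, c=19, d=15}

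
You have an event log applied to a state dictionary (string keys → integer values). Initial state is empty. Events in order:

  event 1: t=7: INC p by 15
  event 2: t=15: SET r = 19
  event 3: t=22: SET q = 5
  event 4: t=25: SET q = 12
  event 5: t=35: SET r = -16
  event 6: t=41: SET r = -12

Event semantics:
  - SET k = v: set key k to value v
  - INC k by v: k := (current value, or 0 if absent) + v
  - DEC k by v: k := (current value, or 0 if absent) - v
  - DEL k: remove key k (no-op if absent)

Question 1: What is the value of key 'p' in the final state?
Track key 'p' through all 6 events:
  event 1 (t=7: INC p by 15): p (absent) -> 15
  event 2 (t=15: SET r = 19): p unchanged
  event 3 (t=22: SET q = 5): p unchanged
  event 4 (t=25: SET q = 12): p unchanged
  event 5 (t=35: SET r = -16): p unchanged
  event 6 (t=41: SET r = -12): p unchanged
Final: p = 15

Answer: 15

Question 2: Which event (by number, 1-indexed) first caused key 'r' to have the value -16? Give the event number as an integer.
Looking for first event where r becomes -16:
  event 2: r = 19
  event 3: r = 19
  event 4: r = 19
  event 5: r 19 -> -16  <-- first match

Answer: 5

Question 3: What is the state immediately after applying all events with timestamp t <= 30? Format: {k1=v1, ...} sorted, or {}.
Apply events with t <= 30 (4 events):
  after event 1 (t=7: INC p by 15): {p=15}
  after event 2 (t=15: SET r = 19): {p=15, r=19}
  after event 3 (t=22: SET q = 5): {p=15, q=5, r=19}
  after event 4 (t=25: SET q = 12): {p=15, q=12, r=19}

Answer: {p=15, q=12, r=19}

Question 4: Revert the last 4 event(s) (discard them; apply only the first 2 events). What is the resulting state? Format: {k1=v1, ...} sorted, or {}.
Answer: {p=15, r=19}

Derivation:
Keep first 2 events (discard last 4):
  after event 1 (t=7: INC p by 15): {p=15}
  after event 2 (t=15: SET r = 19): {p=15, r=19}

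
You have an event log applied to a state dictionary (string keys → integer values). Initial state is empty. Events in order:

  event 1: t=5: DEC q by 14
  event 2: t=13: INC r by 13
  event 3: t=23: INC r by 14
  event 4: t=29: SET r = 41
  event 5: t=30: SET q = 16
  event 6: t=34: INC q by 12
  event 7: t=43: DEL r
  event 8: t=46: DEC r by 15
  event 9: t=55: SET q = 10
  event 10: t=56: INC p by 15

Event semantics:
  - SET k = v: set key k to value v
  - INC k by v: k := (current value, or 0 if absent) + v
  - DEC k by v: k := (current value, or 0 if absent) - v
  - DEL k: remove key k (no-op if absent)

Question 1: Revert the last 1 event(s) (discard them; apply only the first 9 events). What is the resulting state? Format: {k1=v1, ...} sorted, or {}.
Keep first 9 events (discard last 1):
  after event 1 (t=5: DEC q by 14): {q=-14}
  after event 2 (t=13: INC r by 13): {q=-14, r=13}
  after event 3 (t=23: INC r by 14): {q=-14, r=27}
  after event 4 (t=29: SET r = 41): {q=-14, r=41}
  after event 5 (t=30: SET q = 16): {q=16, r=41}
  after event 6 (t=34: INC q by 12): {q=28, r=41}
  after event 7 (t=43: DEL r): {q=28}
  after event 8 (t=46: DEC r by 15): {q=28, r=-15}
  after event 9 (t=55: SET q = 10): {q=10, r=-15}

Answer: {q=10, r=-15}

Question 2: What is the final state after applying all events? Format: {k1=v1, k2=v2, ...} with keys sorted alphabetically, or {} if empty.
Answer: {p=15, q=10, r=-15}

Derivation:
  after event 1 (t=5: DEC q by 14): {q=-14}
  after event 2 (t=13: INC r by 13): {q=-14, r=13}
  after event 3 (t=23: INC r by 14): {q=-14, r=27}
  after event 4 (t=29: SET r = 41): {q=-14, r=41}
  after event 5 (t=30: SET q = 16): {q=16, r=41}
  after event 6 (t=34: INC q by 12): {q=28, r=41}
  after event 7 (t=43: DEL r): {q=28}
  after event 8 (t=46: DEC r by 15): {q=28, r=-15}
  after event 9 (t=55: SET q = 10): {q=10, r=-15}
  after event 10 (t=56: INC p by 15): {p=15, q=10, r=-15}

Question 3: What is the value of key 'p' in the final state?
Track key 'p' through all 10 events:
  event 1 (t=5: DEC q by 14): p unchanged
  event 2 (t=13: INC r by 13): p unchanged
  event 3 (t=23: INC r by 14): p unchanged
  event 4 (t=29: SET r = 41): p unchanged
  event 5 (t=30: SET q = 16): p unchanged
  event 6 (t=34: INC q by 12): p unchanged
  event 7 (t=43: DEL r): p unchanged
  event 8 (t=46: DEC r by 15): p unchanged
  event 9 (t=55: SET q = 10): p unchanged
  event 10 (t=56: INC p by 15): p (absent) -> 15
Final: p = 15

Answer: 15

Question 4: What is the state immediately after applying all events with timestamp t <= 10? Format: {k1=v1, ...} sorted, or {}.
Apply events with t <= 10 (1 events):
  after event 1 (t=5: DEC q by 14): {q=-14}

Answer: {q=-14}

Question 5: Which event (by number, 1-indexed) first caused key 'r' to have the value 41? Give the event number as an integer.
Looking for first event where r becomes 41:
  event 2: r = 13
  event 3: r = 27
  event 4: r 27 -> 41  <-- first match

Answer: 4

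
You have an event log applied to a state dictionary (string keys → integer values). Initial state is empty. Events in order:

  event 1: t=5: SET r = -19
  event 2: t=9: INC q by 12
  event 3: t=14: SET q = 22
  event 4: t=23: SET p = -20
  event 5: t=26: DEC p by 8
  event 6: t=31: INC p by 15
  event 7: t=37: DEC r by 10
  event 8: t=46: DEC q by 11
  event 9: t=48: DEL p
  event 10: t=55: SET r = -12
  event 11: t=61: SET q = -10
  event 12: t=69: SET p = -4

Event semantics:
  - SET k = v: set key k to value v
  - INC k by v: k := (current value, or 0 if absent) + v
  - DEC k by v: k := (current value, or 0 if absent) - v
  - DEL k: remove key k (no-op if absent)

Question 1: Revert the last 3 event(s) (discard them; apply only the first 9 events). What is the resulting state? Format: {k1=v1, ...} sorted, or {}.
Keep first 9 events (discard last 3):
  after event 1 (t=5: SET r = -19): {r=-19}
  after event 2 (t=9: INC q by 12): {q=12, r=-19}
  after event 3 (t=14: SET q = 22): {q=22, r=-19}
  after event 4 (t=23: SET p = -20): {p=-20, q=22, r=-19}
  after event 5 (t=26: DEC p by 8): {p=-28, q=22, r=-19}
  after event 6 (t=31: INC p by 15): {p=-13, q=22, r=-19}
  after event 7 (t=37: DEC r by 10): {p=-13, q=22, r=-29}
  after event 8 (t=46: DEC q by 11): {p=-13, q=11, r=-29}
  after event 9 (t=48: DEL p): {q=11, r=-29}

Answer: {q=11, r=-29}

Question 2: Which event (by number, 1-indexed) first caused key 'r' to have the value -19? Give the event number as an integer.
Looking for first event where r becomes -19:
  event 1: r (absent) -> -19  <-- first match

Answer: 1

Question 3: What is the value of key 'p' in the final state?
Answer: -4

Derivation:
Track key 'p' through all 12 events:
  event 1 (t=5: SET r = -19): p unchanged
  event 2 (t=9: INC q by 12): p unchanged
  event 3 (t=14: SET q = 22): p unchanged
  event 4 (t=23: SET p = -20): p (absent) -> -20
  event 5 (t=26: DEC p by 8): p -20 -> -28
  event 6 (t=31: INC p by 15): p -28 -> -13
  event 7 (t=37: DEC r by 10): p unchanged
  event 8 (t=46: DEC q by 11): p unchanged
  event 9 (t=48: DEL p): p -13 -> (absent)
  event 10 (t=55: SET r = -12): p unchanged
  event 11 (t=61: SET q = -10): p unchanged
  event 12 (t=69: SET p = -4): p (absent) -> -4
Final: p = -4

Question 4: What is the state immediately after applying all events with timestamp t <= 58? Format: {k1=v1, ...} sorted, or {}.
Answer: {q=11, r=-12}

Derivation:
Apply events with t <= 58 (10 events):
  after event 1 (t=5: SET r = -19): {r=-19}
  after event 2 (t=9: INC q by 12): {q=12, r=-19}
  after event 3 (t=14: SET q = 22): {q=22, r=-19}
  after event 4 (t=23: SET p = -20): {p=-20, q=22, r=-19}
  after event 5 (t=26: DEC p by 8): {p=-28, q=22, r=-19}
  after event 6 (t=31: INC p by 15): {p=-13, q=22, r=-19}
  after event 7 (t=37: DEC r by 10): {p=-13, q=22, r=-29}
  after event 8 (t=46: DEC q by 11): {p=-13, q=11, r=-29}
  after event 9 (t=48: DEL p): {q=11, r=-29}
  after event 10 (t=55: SET r = -12): {q=11, r=-12}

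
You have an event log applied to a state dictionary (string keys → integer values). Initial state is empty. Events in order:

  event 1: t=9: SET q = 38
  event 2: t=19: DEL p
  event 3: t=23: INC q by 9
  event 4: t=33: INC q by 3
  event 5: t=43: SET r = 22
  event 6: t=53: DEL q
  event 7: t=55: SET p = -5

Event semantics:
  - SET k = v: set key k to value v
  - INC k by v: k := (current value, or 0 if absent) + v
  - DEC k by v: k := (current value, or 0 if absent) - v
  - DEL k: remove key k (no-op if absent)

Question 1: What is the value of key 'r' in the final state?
Answer: 22

Derivation:
Track key 'r' through all 7 events:
  event 1 (t=9: SET q = 38): r unchanged
  event 2 (t=19: DEL p): r unchanged
  event 3 (t=23: INC q by 9): r unchanged
  event 4 (t=33: INC q by 3): r unchanged
  event 5 (t=43: SET r = 22): r (absent) -> 22
  event 6 (t=53: DEL q): r unchanged
  event 7 (t=55: SET p = -5): r unchanged
Final: r = 22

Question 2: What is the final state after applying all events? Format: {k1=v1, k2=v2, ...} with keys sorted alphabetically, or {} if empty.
Answer: {p=-5, r=22}

Derivation:
  after event 1 (t=9: SET q = 38): {q=38}
  after event 2 (t=19: DEL p): {q=38}
  after event 3 (t=23: INC q by 9): {q=47}
  after event 4 (t=33: INC q by 3): {q=50}
  after event 5 (t=43: SET r = 22): {q=50, r=22}
  after event 6 (t=53: DEL q): {r=22}
  after event 7 (t=55: SET p = -5): {p=-5, r=22}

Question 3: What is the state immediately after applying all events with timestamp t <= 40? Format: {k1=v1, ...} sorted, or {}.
Answer: {q=50}

Derivation:
Apply events with t <= 40 (4 events):
  after event 1 (t=9: SET q = 38): {q=38}
  after event 2 (t=19: DEL p): {q=38}
  after event 3 (t=23: INC q by 9): {q=47}
  after event 4 (t=33: INC q by 3): {q=50}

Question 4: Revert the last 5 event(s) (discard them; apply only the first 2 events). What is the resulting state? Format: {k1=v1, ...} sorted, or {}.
Keep first 2 events (discard last 5):
  after event 1 (t=9: SET q = 38): {q=38}
  after event 2 (t=19: DEL p): {q=38}

Answer: {q=38}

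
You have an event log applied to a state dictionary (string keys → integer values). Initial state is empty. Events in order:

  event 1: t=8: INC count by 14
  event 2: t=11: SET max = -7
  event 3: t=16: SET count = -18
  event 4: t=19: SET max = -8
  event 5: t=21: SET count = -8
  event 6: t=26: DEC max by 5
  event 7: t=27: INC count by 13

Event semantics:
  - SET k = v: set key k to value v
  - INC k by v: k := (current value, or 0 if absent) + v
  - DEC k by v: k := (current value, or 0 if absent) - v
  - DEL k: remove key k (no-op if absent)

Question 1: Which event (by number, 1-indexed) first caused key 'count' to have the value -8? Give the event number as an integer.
Answer: 5

Derivation:
Looking for first event where count becomes -8:
  event 1: count = 14
  event 2: count = 14
  event 3: count = -18
  event 4: count = -18
  event 5: count -18 -> -8  <-- first match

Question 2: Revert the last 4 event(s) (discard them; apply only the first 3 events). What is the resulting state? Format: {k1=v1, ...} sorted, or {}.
Keep first 3 events (discard last 4):
  after event 1 (t=8: INC count by 14): {count=14}
  after event 2 (t=11: SET max = -7): {count=14, max=-7}
  after event 3 (t=16: SET count = -18): {count=-18, max=-7}

Answer: {count=-18, max=-7}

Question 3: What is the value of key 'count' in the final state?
Answer: 5

Derivation:
Track key 'count' through all 7 events:
  event 1 (t=8: INC count by 14): count (absent) -> 14
  event 2 (t=11: SET max = -7): count unchanged
  event 3 (t=16: SET count = -18): count 14 -> -18
  event 4 (t=19: SET max = -8): count unchanged
  event 5 (t=21: SET count = -8): count -18 -> -8
  event 6 (t=26: DEC max by 5): count unchanged
  event 7 (t=27: INC count by 13): count -8 -> 5
Final: count = 5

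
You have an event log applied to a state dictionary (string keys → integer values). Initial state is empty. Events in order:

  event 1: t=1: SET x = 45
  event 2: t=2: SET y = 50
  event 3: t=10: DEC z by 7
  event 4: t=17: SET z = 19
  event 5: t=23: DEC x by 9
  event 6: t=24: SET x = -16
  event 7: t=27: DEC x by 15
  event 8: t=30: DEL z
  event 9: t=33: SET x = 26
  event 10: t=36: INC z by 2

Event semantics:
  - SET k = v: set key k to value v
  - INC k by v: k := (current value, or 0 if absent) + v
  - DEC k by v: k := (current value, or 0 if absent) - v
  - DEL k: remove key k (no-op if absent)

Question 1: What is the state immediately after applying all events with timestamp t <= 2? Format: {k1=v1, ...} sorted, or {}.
Apply events with t <= 2 (2 events):
  after event 1 (t=1: SET x = 45): {x=45}
  after event 2 (t=2: SET y = 50): {x=45, y=50}

Answer: {x=45, y=50}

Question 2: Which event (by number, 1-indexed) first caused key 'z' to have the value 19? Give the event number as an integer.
Answer: 4

Derivation:
Looking for first event where z becomes 19:
  event 3: z = -7
  event 4: z -7 -> 19  <-- first match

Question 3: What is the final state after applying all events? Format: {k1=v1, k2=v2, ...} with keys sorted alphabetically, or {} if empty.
  after event 1 (t=1: SET x = 45): {x=45}
  after event 2 (t=2: SET y = 50): {x=45, y=50}
  after event 3 (t=10: DEC z by 7): {x=45, y=50, z=-7}
  after event 4 (t=17: SET z = 19): {x=45, y=50, z=19}
  after event 5 (t=23: DEC x by 9): {x=36, y=50, z=19}
  after event 6 (t=24: SET x = -16): {x=-16, y=50, z=19}
  after event 7 (t=27: DEC x by 15): {x=-31, y=50, z=19}
  after event 8 (t=30: DEL z): {x=-31, y=50}
  after event 9 (t=33: SET x = 26): {x=26, y=50}
  after event 10 (t=36: INC z by 2): {x=26, y=50, z=2}

Answer: {x=26, y=50, z=2}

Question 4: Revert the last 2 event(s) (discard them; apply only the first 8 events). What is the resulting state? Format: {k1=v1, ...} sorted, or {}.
Keep first 8 events (discard last 2):
  after event 1 (t=1: SET x = 45): {x=45}
  after event 2 (t=2: SET y = 50): {x=45, y=50}
  after event 3 (t=10: DEC z by 7): {x=45, y=50, z=-7}
  after event 4 (t=17: SET z = 19): {x=45, y=50, z=19}
  after event 5 (t=23: DEC x by 9): {x=36, y=50, z=19}
  after event 6 (t=24: SET x = -16): {x=-16, y=50, z=19}
  after event 7 (t=27: DEC x by 15): {x=-31, y=50, z=19}
  after event 8 (t=30: DEL z): {x=-31, y=50}

Answer: {x=-31, y=50}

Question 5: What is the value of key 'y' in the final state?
Track key 'y' through all 10 events:
  event 1 (t=1: SET x = 45): y unchanged
  event 2 (t=2: SET y = 50): y (absent) -> 50
  event 3 (t=10: DEC z by 7): y unchanged
  event 4 (t=17: SET z = 19): y unchanged
  event 5 (t=23: DEC x by 9): y unchanged
  event 6 (t=24: SET x = -16): y unchanged
  event 7 (t=27: DEC x by 15): y unchanged
  event 8 (t=30: DEL z): y unchanged
  event 9 (t=33: SET x = 26): y unchanged
  event 10 (t=36: INC z by 2): y unchanged
Final: y = 50

Answer: 50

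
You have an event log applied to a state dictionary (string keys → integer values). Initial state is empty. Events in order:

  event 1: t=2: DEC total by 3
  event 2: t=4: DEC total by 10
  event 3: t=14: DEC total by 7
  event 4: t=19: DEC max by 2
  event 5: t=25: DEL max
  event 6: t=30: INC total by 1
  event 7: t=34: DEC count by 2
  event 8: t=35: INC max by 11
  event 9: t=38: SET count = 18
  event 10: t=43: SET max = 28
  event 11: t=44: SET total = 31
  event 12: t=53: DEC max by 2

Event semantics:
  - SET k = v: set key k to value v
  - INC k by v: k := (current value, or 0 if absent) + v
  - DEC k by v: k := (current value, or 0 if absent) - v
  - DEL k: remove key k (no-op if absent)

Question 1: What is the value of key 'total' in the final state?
Track key 'total' through all 12 events:
  event 1 (t=2: DEC total by 3): total (absent) -> -3
  event 2 (t=4: DEC total by 10): total -3 -> -13
  event 3 (t=14: DEC total by 7): total -13 -> -20
  event 4 (t=19: DEC max by 2): total unchanged
  event 5 (t=25: DEL max): total unchanged
  event 6 (t=30: INC total by 1): total -20 -> -19
  event 7 (t=34: DEC count by 2): total unchanged
  event 8 (t=35: INC max by 11): total unchanged
  event 9 (t=38: SET count = 18): total unchanged
  event 10 (t=43: SET max = 28): total unchanged
  event 11 (t=44: SET total = 31): total -19 -> 31
  event 12 (t=53: DEC max by 2): total unchanged
Final: total = 31

Answer: 31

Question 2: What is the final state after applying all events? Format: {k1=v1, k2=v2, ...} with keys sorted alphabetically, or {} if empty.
  after event 1 (t=2: DEC total by 3): {total=-3}
  after event 2 (t=4: DEC total by 10): {total=-13}
  after event 3 (t=14: DEC total by 7): {total=-20}
  after event 4 (t=19: DEC max by 2): {max=-2, total=-20}
  after event 5 (t=25: DEL max): {total=-20}
  after event 6 (t=30: INC total by 1): {total=-19}
  after event 7 (t=34: DEC count by 2): {count=-2, total=-19}
  after event 8 (t=35: INC max by 11): {count=-2, max=11, total=-19}
  after event 9 (t=38: SET count = 18): {count=18, max=11, total=-19}
  after event 10 (t=43: SET max = 28): {count=18, max=28, total=-19}
  after event 11 (t=44: SET total = 31): {count=18, max=28, total=31}
  after event 12 (t=53: DEC max by 2): {count=18, max=26, total=31}

Answer: {count=18, max=26, total=31}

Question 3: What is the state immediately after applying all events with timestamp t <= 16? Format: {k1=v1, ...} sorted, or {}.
Apply events with t <= 16 (3 events):
  after event 1 (t=2: DEC total by 3): {total=-3}
  after event 2 (t=4: DEC total by 10): {total=-13}
  after event 3 (t=14: DEC total by 7): {total=-20}

Answer: {total=-20}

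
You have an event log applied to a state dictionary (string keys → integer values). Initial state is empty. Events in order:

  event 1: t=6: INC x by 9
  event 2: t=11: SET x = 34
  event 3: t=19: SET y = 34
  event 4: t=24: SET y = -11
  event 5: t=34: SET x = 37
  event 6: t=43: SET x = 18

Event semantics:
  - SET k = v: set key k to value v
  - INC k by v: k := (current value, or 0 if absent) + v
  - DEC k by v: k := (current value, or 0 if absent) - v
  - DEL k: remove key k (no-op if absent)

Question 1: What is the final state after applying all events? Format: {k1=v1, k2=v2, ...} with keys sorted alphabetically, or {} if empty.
Answer: {x=18, y=-11}

Derivation:
  after event 1 (t=6: INC x by 9): {x=9}
  after event 2 (t=11: SET x = 34): {x=34}
  after event 3 (t=19: SET y = 34): {x=34, y=34}
  after event 4 (t=24: SET y = -11): {x=34, y=-11}
  after event 5 (t=34: SET x = 37): {x=37, y=-11}
  after event 6 (t=43: SET x = 18): {x=18, y=-11}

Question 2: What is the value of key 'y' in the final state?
Track key 'y' through all 6 events:
  event 1 (t=6: INC x by 9): y unchanged
  event 2 (t=11: SET x = 34): y unchanged
  event 3 (t=19: SET y = 34): y (absent) -> 34
  event 4 (t=24: SET y = -11): y 34 -> -11
  event 5 (t=34: SET x = 37): y unchanged
  event 6 (t=43: SET x = 18): y unchanged
Final: y = -11

Answer: -11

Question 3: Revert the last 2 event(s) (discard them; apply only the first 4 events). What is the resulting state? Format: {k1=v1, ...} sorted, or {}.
Keep first 4 events (discard last 2):
  after event 1 (t=6: INC x by 9): {x=9}
  after event 2 (t=11: SET x = 34): {x=34}
  after event 3 (t=19: SET y = 34): {x=34, y=34}
  after event 4 (t=24: SET y = -11): {x=34, y=-11}

Answer: {x=34, y=-11}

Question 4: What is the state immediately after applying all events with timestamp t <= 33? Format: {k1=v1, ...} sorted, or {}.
Answer: {x=34, y=-11}

Derivation:
Apply events with t <= 33 (4 events):
  after event 1 (t=6: INC x by 9): {x=9}
  after event 2 (t=11: SET x = 34): {x=34}
  after event 3 (t=19: SET y = 34): {x=34, y=34}
  after event 4 (t=24: SET y = -11): {x=34, y=-11}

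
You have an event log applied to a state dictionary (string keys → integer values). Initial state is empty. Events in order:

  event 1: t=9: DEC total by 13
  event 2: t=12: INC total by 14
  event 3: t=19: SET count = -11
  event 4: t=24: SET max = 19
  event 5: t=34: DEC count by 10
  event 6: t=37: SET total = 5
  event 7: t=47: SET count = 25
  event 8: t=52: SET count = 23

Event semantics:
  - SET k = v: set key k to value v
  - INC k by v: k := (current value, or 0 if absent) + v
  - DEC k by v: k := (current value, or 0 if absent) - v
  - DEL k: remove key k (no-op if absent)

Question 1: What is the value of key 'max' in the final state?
Track key 'max' through all 8 events:
  event 1 (t=9: DEC total by 13): max unchanged
  event 2 (t=12: INC total by 14): max unchanged
  event 3 (t=19: SET count = -11): max unchanged
  event 4 (t=24: SET max = 19): max (absent) -> 19
  event 5 (t=34: DEC count by 10): max unchanged
  event 6 (t=37: SET total = 5): max unchanged
  event 7 (t=47: SET count = 25): max unchanged
  event 8 (t=52: SET count = 23): max unchanged
Final: max = 19

Answer: 19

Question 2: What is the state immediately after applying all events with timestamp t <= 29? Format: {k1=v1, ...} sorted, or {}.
Apply events with t <= 29 (4 events):
  after event 1 (t=9: DEC total by 13): {total=-13}
  after event 2 (t=12: INC total by 14): {total=1}
  after event 3 (t=19: SET count = -11): {count=-11, total=1}
  after event 4 (t=24: SET max = 19): {count=-11, max=19, total=1}

Answer: {count=-11, max=19, total=1}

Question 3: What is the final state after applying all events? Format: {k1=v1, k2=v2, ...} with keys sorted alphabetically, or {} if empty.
  after event 1 (t=9: DEC total by 13): {total=-13}
  after event 2 (t=12: INC total by 14): {total=1}
  after event 3 (t=19: SET count = -11): {count=-11, total=1}
  after event 4 (t=24: SET max = 19): {count=-11, max=19, total=1}
  after event 5 (t=34: DEC count by 10): {count=-21, max=19, total=1}
  after event 6 (t=37: SET total = 5): {count=-21, max=19, total=5}
  after event 7 (t=47: SET count = 25): {count=25, max=19, total=5}
  after event 8 (t=52: SET count = 23): {count=23, max=19, total=5}

Answer: {count=23, max=19, total=5}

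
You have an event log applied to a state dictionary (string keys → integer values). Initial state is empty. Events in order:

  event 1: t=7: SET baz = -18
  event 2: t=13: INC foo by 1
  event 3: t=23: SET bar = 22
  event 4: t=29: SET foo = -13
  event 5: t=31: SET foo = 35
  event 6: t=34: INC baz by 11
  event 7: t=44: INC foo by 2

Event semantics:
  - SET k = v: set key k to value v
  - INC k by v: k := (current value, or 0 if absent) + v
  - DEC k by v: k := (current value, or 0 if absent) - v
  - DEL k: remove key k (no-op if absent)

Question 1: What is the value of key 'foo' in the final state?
Answer: 37

Derivation:
Track key 'foo' through all 7 events:
  event 1 (t=7: SET baz = -18): foo unchanged
  event 2 (t=13: INC foo by 1): foo (absent) -> 1
  event 3 (t=23: SET bar = 22): foo unchanged
  event 4 (t=29: SET foo = -13): foo 1 -> -13
  event 5 (t=31: SET foo = 35): foo -13 -> 35
  event 6 (t=34: INC baz by 11): foo unchanged
  event 7 (t=44: INC foo by 2): foo 35 -> 37
Final: foo = 37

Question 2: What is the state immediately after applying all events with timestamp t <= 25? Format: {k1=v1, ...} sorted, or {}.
Answer: {bar=22, baz=-18, foo=1}

Derivation:
Apply events with t <= 25 (3 events):
  after event 1 (t=7: SET baz = -18): {baz=-18}
  after event 2 (t=13: INC foo by 1): {baz=-18, foo=1}
  after event 3 (t=23: SET bar = 22): {bar=22, baz=-18, foo=1}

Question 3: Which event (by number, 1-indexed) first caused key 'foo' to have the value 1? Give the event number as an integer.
Answer: 2

Derivation:
Looking for first event where foo becomes 1:
  event 2: foo (absent) -> 1  <-- first match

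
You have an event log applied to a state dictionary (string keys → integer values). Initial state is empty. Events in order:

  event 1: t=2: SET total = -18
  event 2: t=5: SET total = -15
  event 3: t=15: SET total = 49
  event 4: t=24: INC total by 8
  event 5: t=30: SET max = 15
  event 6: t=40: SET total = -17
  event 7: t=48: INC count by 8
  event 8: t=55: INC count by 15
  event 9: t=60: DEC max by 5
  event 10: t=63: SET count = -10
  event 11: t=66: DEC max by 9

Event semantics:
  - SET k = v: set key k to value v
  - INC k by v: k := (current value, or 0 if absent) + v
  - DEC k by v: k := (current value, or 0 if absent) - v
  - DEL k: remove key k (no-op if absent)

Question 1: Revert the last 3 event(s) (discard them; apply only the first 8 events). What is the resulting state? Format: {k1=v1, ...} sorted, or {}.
Keep first 8 events (discard last 3):
  after event 1 (t=2: SET total = -18): {total=-18}
  after event 2 (t=5: SET total = -15): {total=-15}
  after event 3 (t=15: SET total = 49): {total=49}
  after event 4 (t=24: INC total by 8): {total=57}
  after event 5 (t=30: SET max = 15): {max=15, total=57}
  after event 6 (t=40: SET total = -17): {max=15, total=-17}
  after event 7 (t=48: INC count by 8): {count=8, max=15, total=-17}
  after event 8 (t=55: INC count by 15): {count=23, max=15, total=-17}

Answer: {count=23, max=15, total=-17}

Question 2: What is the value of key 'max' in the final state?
Answer: 1

Derivation:
Track key 'max' through all 11 events:
  event 1 (t=2: SET total = -18): max unchanged
  event 2 (t=5: SET total = -15): max unchanged
  event 3 (t=15: SET total = 49): max unchanged
  event 4 (t=24: INC total by 8): max unchanged
  event 5 (t=30: SET max = 15): max (absent) -> 15
  event 6 (t=40: SET total = -17): max unchanged
  event 7 (t=48: INC count by 8): max unchanged
  event 8 (t=55: INC count by 15): max unchanged
  event 9 (t=60: DEC max by 5): max 15 -> 10
  event 10 (t=63: SET count = -10): max unchanged
  event 11 (t=66: DEC max by 9): max 10 -> 1
Final: max = 1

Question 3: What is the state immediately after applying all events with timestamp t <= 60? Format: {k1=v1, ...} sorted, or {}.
Answer: {count=23, max=10, total=-17}

Derivation:
Apply events with t <= 60 (9 events):
  after event 1 (t=2: SET total = -18): {total=-18}
  after event 2 (t=5: SET total = -15): {total=-15}
  after event 3 (t=15: SET total = 49): {total=49}
  after event 4 (t=24: INC total by 8): {total=57}
  after event 5 (t=30: SET max = 15): {max=15, total=57}
  after event 6 (t=40: SET total = -17): {max=15, total=-17}
  after event 7 (t=48: INC count by 8): {count=8, max=15, total=-17}
  after event 8 (t=55: INC count by 15): {count=23, max=15, total=-17}
  after event 9 (t=60: DEC max by 5): {count=23, max=10, total=-17}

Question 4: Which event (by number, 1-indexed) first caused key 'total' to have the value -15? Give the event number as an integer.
Looking for first event where total becomes -15:
  event 1: total = -18
  event 2: total -18 -> -15  <-- first match

Answer: 2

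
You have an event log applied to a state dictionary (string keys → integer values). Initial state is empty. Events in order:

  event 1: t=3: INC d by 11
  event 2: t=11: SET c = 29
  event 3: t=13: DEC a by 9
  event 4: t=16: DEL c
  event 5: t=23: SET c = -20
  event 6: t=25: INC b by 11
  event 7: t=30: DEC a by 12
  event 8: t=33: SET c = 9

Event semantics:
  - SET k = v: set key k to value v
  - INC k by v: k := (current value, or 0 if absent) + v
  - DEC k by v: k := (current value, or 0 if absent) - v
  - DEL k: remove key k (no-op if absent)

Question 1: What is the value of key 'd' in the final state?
Answer: 11

Derivation:
Track key 'd' through all 8 events:
  event 1 (t=3: INC d by 11): d (absent) -> 11
  event 2 (t=11: SET c = 29): d unchanged
  event 3 (t=13: DEC a by 9): d unchanged
  event 4 (t=16: DEL c): d unchanged
  event 5 (t=23: SET c = -20): d unchanged
  event 6 (t=25: INC b by 11): d unchanged
  event 7 (t=30: DEC a by 12): d unchanged
  event 8 (t=33: SET c = 9): d unchanged
Final: d = 11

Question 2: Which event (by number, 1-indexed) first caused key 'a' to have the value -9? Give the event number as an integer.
Looking for first event where a becomes -9:
  event 3: a (absent) -> -9  <-- first match

Answer: 3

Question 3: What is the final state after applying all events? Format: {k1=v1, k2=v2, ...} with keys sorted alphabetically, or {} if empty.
Answer: {a=-21, b=11, c=9, d=11}

Derivation:
  after event 1 (t=3: INC d by 11): {d=11}
  after event 2 (t=11: SET c = 29): {c=29, d=11}
  after event 3 (t=13: DEC a by 9): {a=-9, c=29, d=11}
  after event 4 (t=16: DEL c): {a=-9, d=11}
  after event 5 (t=23: SET c = -20): {a=-9, c=-20, d=11}
  after event 6 (t=25: INC b by 11): {a=-9, b=11, c=-20, d=11}
  after event 7 (t=30: DEC a by 12): {a=-21, b=11, c=-20, d=11}
  after event 8 (t=33: SET c = 9): {a=-21, b=11, c=9, d=11}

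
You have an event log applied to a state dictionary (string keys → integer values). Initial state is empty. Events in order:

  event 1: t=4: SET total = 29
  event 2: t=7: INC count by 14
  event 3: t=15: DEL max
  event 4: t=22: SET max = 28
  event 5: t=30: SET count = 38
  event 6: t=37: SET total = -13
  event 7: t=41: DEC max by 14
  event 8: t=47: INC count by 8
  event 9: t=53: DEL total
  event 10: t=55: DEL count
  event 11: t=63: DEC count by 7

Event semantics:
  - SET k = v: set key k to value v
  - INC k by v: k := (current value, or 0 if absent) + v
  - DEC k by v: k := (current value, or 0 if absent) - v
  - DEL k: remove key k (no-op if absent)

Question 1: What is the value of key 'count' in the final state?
Track key 'count' through all 11 events:
  event 1 (t=4: SET total = 29): count unchanged
  event 2 (t=7: INC count by 14): count (absent) -> 14
  event 3 (t=15: DEL max): count unchanged
  event 4 (t=22: SET max = 28): count unchanged
  event 5 (t=30: SET count = 38): count 14 -> 38
  event 6 (t=37: SET total = -13): count unchanged
  event 7 (t=41: DEC max by 14): count unchanged
  event 8 (t=47: INC count by 8): count 38 -> 46
  event 9 (t=53: DEL total): count unchanged
  event 10 (t=55: DEL count): count 46 -> (absent)
  event 11 (t=63: DEC count by 7): count (absent) -> -7
Final: count = -7

Answer: -7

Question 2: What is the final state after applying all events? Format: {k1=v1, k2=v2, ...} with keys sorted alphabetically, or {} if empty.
  after event 1 (t=4: SET total = 29): {total=29}
  after event 2 (t=7: INC count by 14): {count=14, total=29}
  after event 3 (t=15: DEL max): {count=14, total=29}
  after event 4 (t=22: SET max = 28): {count=14, max=28, total=29}
  after event 5 (t=30: SET count = 38): {count=38, max=28, total=29}
  after event 6 (t=37: SET total = -13): {count=38, max=28, total=-13}
  after event 7 (t=41: DEC max by 14): {count=38, max=14, total=-13}
  after event 8 (t=47: INC count by 8): {count=46, max=14, total=-13}
  after event 9 (t=53: DEL total): {count=46, max=14}
  after event 10 (t=55: DEL count): {max=14}
  after event 11 (t=63: DEC count by 7): {count=-7, max=14}

Answer: {count=-7, max=14}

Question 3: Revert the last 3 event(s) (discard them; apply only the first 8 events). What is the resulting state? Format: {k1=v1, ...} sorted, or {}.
Keep first 8 events (discard last 3):
  after event 1 (t=4: SET total = 29): {total=29}
  after event 2 (t=7: INC count by 14): {count=14, total=29}
  after event 3 (t=15: DEL max): {count=14, total=29}
  after event 4 (t=22: SET max = 28): {count=14, max=28, total=29}
  after event 5 (t=30: SET count = 38): {count=38, max=28, total=29}
  after event 6 (t=37: SET total = -13): {count=38, max=28, total=-13}
  after event 7 (t=41: DEC max by 14): {count=38, max=14, total=-13}
  after event 8 (t=47: INC count by 8): {count=46, max=14, total=-13}

Answer: {count=46, max=14, total=-13}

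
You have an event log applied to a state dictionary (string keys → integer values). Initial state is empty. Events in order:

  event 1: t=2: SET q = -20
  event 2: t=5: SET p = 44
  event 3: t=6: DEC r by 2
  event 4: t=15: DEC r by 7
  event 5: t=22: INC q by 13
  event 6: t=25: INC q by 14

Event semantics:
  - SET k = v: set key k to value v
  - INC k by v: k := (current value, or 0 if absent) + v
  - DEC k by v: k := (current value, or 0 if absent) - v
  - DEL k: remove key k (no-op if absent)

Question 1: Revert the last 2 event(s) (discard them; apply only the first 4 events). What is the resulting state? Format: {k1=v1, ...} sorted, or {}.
Keep first 4 events (discard last 2):
  after event 1 (t=2: SET q = -20): {q=-20}
  after event 2 (t=5: SET p = 44): {p=44, q=-20}
  after event 3 (t=6: DEC r by 2): {p=44, q=-20, r=-2}
  after event 4 (t=15: DEC r by 7): {p=44, q=-20, r=-9}

Answer: {p=44, q=-20, r=-9}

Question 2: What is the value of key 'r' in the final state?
Answer: -9

Derivation:
Track key 'r' through all 6 events:
  event 1 (t=2: SET q = -20): r unchanged
  event 2 (t=5: SET p = 44): r unchanged
  event 3 (t=6: DEC r by 2): r (absent) -> -2
  event 4 (t=15: DEC r by 7): r -2 -> -9
  event 5 (t=22: INC q by 13): r unchanged
  event 6 (t=25: INC q by 14): r unchanged
Final: r = -9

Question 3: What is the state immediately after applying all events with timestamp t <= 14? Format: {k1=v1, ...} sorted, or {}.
Apply events with t <= 14 (3 events):
  after event 1 (t=2: SET q = -20): {q=-20}
  after event 2 (t=5: SET p = 44): {p=44, q=-20}
  after event 3 (t=6: DEC r by 2): {p=44, q=-20, r=-2}

Answer: {p=44, q=-20, r=-2}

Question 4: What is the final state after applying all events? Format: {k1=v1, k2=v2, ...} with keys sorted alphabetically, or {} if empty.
  after event 1 (t=2: SET q = -20): {q=-20}
  after event 2 (t=5: SET p = 44): {p=44, q=-20}
  after event 3 (t=6: DEC r by 2): {p=44, q=-20, r=-2}
  after event 4 (t=15: DEC r by 7): {p=44, q=-20, r=-9}
  after event 5 (t=22: INC q by 13): {p=44, q=-7, r=-9}
  after event 6 (t=25: INC q by 14): {p=44, q=7, r=-9}

Answer: {p=44, q=7, r=-9}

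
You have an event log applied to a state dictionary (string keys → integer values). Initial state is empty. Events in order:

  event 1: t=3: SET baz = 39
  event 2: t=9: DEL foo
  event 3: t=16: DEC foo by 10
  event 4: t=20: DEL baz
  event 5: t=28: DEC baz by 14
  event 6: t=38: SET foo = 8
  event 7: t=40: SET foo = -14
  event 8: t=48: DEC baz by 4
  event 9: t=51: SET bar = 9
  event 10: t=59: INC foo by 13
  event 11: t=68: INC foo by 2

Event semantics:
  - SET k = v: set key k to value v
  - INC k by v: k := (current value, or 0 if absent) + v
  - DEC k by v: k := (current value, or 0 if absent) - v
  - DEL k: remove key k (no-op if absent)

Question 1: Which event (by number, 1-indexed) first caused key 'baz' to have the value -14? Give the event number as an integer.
Looking for first event where baz becomes -14:
  event 1: baz = 39
  event 2: baz = 39
  event 3: baz = 39
  event 4: baz = (absent)
  event 5: baz (absent) -> -14  <-- first match

Answer: 5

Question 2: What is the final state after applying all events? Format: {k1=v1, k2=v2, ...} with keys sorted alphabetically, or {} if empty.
Answer: {bar=9, baz=-18, foo=1}

Derivation:
  after event 1 (t=3: SET baz = 39): {baz=39}
  after event 2 (t=9: DEL foo): {baz=39}
  after event 3 (t=16: DEC foo by 10): {baz=39, foo=-10}
  after event 4 (t=20: DEL baz): {foo=-10}
  after event 5 (t=28: DEC baz by 14): {baz=-14, foo=-10}
  after event 6 (t=38: SET foo = 8): {baz=-14, foo=8}
  after event 7 (t=40: SET foo = -14): {baz=-14, foo=-14}
  after event 8 (t=48: DEC baz by 4): {baz=-18, foo=-14}
  after event 9 (t=51: SET bar = 9): {bar=9, baz=-18, foo=-14}
  after event 10 (t=59: INC foo by 13): {bar=9, baz=-18, foo=-1}
  after event 11 (t=68: INC foo by 2): {bar=9, baz=-18, foo=1}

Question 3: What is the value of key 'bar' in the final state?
Answer: 9

Derivation:
Track key 'bar' through all 11 events:
  event 1 (t=3: SET baz = 39): bar unchanged
  event 2 (t=9: DEL foo): bar unchanged
  event 3 (t=16: DEC foo by 10): bar unchanged
  event 4 (t=20: DEL baz): bar unchanged
  event 5 (t=28: DEC baz by 14): bar unchanged
  event 6 (t=38: SET foo = 8): bar unchanged
  event 7 (t=40: SET foo = -14): bar unchanged
  event 8 (t=48: DEC baz by 4): bar unchanged
  event 9 (t=51: SET bar = 9): bar (absent) -> 9
  event 10 (t=59: INC foo by 13): bar unchanged
  event 11 (t=68: INC foo by 2): bar unchanged
Final: bar = 9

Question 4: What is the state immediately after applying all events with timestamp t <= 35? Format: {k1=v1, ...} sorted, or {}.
Answer: {baz=-14, foo=-10}

Derivation:
Apply events with t <= 35 (5 events):
  after event 1 (t=3: SET baz = 39): {baz=39}
  after event 2 (t=9: DEL foo): {baz=39}
  after event 3 (t=16: DEC foo by 10): {baz=39, foo=-10}
  after event 4 (t=20: DEL baz): {foo=-10}
  after event 5 (t=28: DEC baz by 14): {baz=-14, foo=-10}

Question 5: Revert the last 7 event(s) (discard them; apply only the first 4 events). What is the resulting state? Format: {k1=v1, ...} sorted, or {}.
Answer: {foo=-10}

Derivation:
Keep first 4 events (discard last 7):
  after event 1 (t=3: SET baz = 39): {baz=39}
  after event 2 (t=9: DEL foo): {baz=39}
  after event 3 (t=16: DEC foo by 10): {baz=39, foo=-10}
  after event 4 (t=20: DEL baz): {foo=-10}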